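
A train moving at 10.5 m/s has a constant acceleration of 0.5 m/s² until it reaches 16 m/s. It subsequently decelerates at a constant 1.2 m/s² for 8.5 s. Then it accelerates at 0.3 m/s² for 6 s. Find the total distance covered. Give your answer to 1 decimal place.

278.6 m

Phase 1 (accelerating): v₀ = 10.5 m/s, a = 0.5 m/s².
v = v₀ + at → t = (16 − 10.5) / 0.5 = 11.0 s
v² = v₀² + 2aΔx → Δx = (16² − 10.5²)/(2·0.5) = 146 m

Phase 2 (decelerating): v₀ = 16.0 m/s, a = -1.2 m/s².
v = v₀ + at = 16.0 + (-1.2)(8.5) = 5.80 m/s
Δx = v₀t + ½at² = 16.0·8.5 + 0.5·-1.2·8.5² = 92.7 m

Phase 3 (accelerating): v₀ = 5.80 m/s, a = 0.3 m/s².
v = v₀ + at = 5.80 + (0.3)(6) = 7.60 m/s
Δx = v₀t + ½at² = 5.80·6 + 0.5·0.3·6² = 40.2 m
Total distance = 146 + 92.7 + 40.2 = 279 m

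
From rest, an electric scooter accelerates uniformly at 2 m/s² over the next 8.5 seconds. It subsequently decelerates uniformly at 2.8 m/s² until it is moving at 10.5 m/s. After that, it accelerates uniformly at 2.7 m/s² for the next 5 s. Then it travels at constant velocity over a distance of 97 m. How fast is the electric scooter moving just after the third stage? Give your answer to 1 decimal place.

Phase 1 (accelerating): v₀ = 0 m/s, a = 2 m/s².
v = v₀ + at = 0 + (2)(8.5) = 17.0 m/s
Δx = v₀t + ½at² = 0·8.5 + 0.5·2·8.5² = 72.2 m

Phase 2 (decelerating): v₀ = 17.0 m/s, a = -2.8 m/s².
v = v₀ + at → t = (10.5 − 17.0) / -2.8 = 2.32 s
v² = v₀² + 2aΔx → Δx = (10.5² − 17.0²)/(2·-2.8) = 31.9 m

Phase 3 (accelerating): v₀ = 10.5 m/s, a = 2.7 m/s².
v = v₀ + at = 10.5 + (2.7)(5) = 24.0 m/s
Δx = v₀t + ½at² = 10.5·5 + 0.5·2.7·5² = 86.2 m
Speed at end of phase 3 = 24.0 m/s

24.0 m/s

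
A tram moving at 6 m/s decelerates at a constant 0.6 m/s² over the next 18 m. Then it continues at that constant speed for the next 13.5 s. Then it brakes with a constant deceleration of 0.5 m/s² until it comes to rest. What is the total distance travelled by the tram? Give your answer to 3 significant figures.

83.6 m

Phase 1 (decelerating): v₀ = 6.00 m/s, a = -0.6 m/s².
v² = v₀² + 2aΔx = 6.00² + 2·-0.6·18 = 14.4 → v = 3.79 m/s
t = (v − v₀)/a = (3.79 − 6.00)/-0.6 = 3.68 s

Phase 2 (constant speed): v₀ = 3.79 m/s, a = 0 m/s².
v = v₀ + at = 3.79 + (0)(13.5) = 3.79 m/s
Δx = v₀t + ½at² = 3.79·13.5 + 0.5·0·13.5² = 51.2 m

Phase 3 (decelerating): v₀ = 3.79 m/s, a = -0.5 m/s².
v = v₀ + at → t = (0 − 3.79) / -0.5 = 7.59 s
v² = v₀² + 2aΔx → Δx = (0² − 3.79²)/(2·-0.5) = 14.4 m
Total distance = 18.0 + 51.2 + 14.4 = 83.6 m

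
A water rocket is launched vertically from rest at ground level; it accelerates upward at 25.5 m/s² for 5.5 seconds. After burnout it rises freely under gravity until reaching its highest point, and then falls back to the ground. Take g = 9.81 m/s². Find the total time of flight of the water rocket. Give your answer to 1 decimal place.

36.6 s

Phase 1 (powered ascent): v₀ = 0 m/s, a = 25.5 m/s².
v = v₀ + at = 0 + (25.5)(5.5) = 140 m/s
Δx = v₀t + ½at² = 0·5.5 + 0.5·25.5·5.5² = 386 m

Phase 2 (coasting upward): v₀ = 140 m/s, a = -9.81 m/s².
v = v₀ + at → t = (0 − 140) / -9.81 = 14.3 s
v² = v₀² + 2aΔx → Δx = (0² − 140²)/(2·-9.81) = 1000 m

Phase 3 (free fall): v₀ = 0 m/s, a = -9.81 m/s².
Falls 1390 m from rest: t = √(2·1390/9.81) = 16.8 s; v = g·t = 165 m/s.
Total time = 5.50 + 14.3 + 16.8 = 36.6 s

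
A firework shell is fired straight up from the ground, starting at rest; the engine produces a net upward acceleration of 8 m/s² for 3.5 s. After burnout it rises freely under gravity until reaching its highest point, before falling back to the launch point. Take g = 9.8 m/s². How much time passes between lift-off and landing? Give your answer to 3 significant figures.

10.6 s

Phase 1 (powered ascent): v₀ = 0 m/s, a = 8 m/s².
v = v₀ + at = 0 + (8)(3.5) = 28.0 m/s
Δx = v₀t + ½at² = 0·3.5 + 0.5·8·3.5² = 49.0 m

Phase 2 (coasting upward): v₀ = 28.0 m/s, a = -9.8 m/s².
v = v₀ + at → t = (0 − 28.0) / -9.8 = 2.86 s
v² = v₀² + 2aΔx → Δx = (0² − 28.0²)/(2·-9.8) = 40.0 m

Phase 3 (free fall): v₀ = 0 m/s, a = -9.8 m/s².
Falls 89.0 m from rest: t = √(2·89.0/9.8) = 4.26 s; v = g·t = 41.8 m/s.
Total time = 3.50 + 2.86 + 4.26 = 10.6 s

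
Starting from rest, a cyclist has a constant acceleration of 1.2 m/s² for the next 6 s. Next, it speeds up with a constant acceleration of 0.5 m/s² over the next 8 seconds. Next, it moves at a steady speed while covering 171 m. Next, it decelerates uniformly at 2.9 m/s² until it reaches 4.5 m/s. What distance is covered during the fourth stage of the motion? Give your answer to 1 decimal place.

18.1 m

Phase 1 (accelerating): v₀ = 0 m/s, a = 1.2 m/s².
v = v₀ + at = 0 + (1.2)(6) = 7.20 m/s
Δx = v₀t + ½at² = 0·6 + 0.5·1.2·6² = 21.6 m

Phase 2 (accelerating): v₀ = 7.20 m/s, a = 0.5 m/s².
v = v₀ + at = 7.20 + (0.5)(8) = 11.2 m/s
Δx = v₀t + ½at² = 7.20·8 + 0.5·0.5·8² = 73.6 m

Phase 3 (constant speed): v₀ = 11.2 m/s, a = 0 m/s².
Constant speed: t = d/v = 171/11.2 = 15.3 s

Phase 4 (decelerating): v₀ = 11.2 m/s, a = -2.9 m/s².
v = v₀ + at → t = (4.5 − 11.2) / -2.9 = 2.31 s
v² = v₀² + 2aΔx → Δx = (4.5² − 11.2²)/(2·-2.9) = 18.1 m
Distance in phase 4 = 18.1 m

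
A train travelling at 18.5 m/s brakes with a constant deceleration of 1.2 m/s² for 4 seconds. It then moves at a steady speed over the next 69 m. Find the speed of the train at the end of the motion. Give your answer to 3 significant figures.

Phase 1 (decelerating): v₀ = 18.5 m/s, a = -1.2 m/s².
v = v₀ + at = 18.5 + (-1.2)(4) = 13.7 m/s
Δx = v₀t + ½at² = 18.5·4 + 0.5·-1.2·4² = 64.4 m

Phase 2 (constant speed): v₀ = 13.7 m/s, a = 0 m/s².
Constant speed: t = d/v = 69/13.7 = 5.04 s
Final speed = 13.7 m/s

13.7 m/s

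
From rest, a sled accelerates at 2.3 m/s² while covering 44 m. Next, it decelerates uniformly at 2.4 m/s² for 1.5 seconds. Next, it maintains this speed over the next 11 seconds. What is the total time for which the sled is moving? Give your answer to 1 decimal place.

18.7 s

Phase 1 (accelerating): v₀ = 0 m/s, a = 2.3 m/s².
v² = v₀² + 2aΔx = 0² + 2·2.3·44 = 202 → v = 14.2 m/s
t = (v − v₀)/a = (14.2 − 0)/2.3 = 6.19 s

Phase 2 (decelerating): v₀ = 14.2 m/s, a = -2.4 m/s².
v = v₀ + at = 14.2 + (-2.4)(1.5) = 10.6 m/s
Δx = v₀t + ½at² = 14.2·1.5 + 0.5·-2.4·1.5² = 18.6 m

Phase 3 (constant speed): v₀ = 10.6 m/s, a = 0 m/s².
v = v₀ + at = 10.6 + (0)(11) = 10.6 m/s
Δx = v₀t + ½at² = 10.6·11 + 0.5·0·11² = 117 m
Total time = 6.19 + 1.50 + 11.0 = 18.7 s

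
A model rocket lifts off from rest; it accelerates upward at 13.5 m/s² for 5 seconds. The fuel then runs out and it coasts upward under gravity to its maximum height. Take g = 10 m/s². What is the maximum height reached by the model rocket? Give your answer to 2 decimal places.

Phase 1 (powered ascent): v₀ = 0 m/s, a = 13.5 m/s².
v = v₀ + at = 0 + (13.5)(5) = 67.5 m/s
Δx = v₀t + ½at² = 0·5 + 0.5·13.5·5² = 169 m

Phase 2 (coasting upward): v₀ = 67.5 m/s, a = -10 m/s².
v = v₀ + at → t = (0 − 67.5) / -10 = 6.75 s
v² = v₀² + 2aΔx → Δx = (0² − 67.5²)/(2·-10) = 228 m
Maximum height = 169 + 228 = 397 m

396.56 m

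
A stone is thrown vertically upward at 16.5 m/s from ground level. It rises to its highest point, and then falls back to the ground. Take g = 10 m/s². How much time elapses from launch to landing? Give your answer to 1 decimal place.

3.3 s

Phase 1 (rising): v₀ = 16.5 m/s, a = -10 m/s².
v = v₀ + at → t = (0 − 16.5) / -10 = 1.65 s
v² = v₀² + 2aΔx → Δx = (0² − 16.5²)/(2·-10) = 13.6 m

Phase 2 (falling): v₀ = 0 m/s, a = -10 m/s².
Falls 13.6 m from rest: t = √(2·13.6/10) = 1.65 s; v = g·t = 16.5 m/s.
Total time = 1.65 + 1.65 = 3.30 s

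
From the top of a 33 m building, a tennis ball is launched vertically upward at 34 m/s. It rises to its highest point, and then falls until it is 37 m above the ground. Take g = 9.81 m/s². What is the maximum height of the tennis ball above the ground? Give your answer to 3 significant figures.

91.9 m

Phase 1 (rising): v₀ = 34.0 m/s, a = -9.81 m/s².
v = v₀ + at → t = (0 − 34.0) / -9.81 = 3.47 s
v² = v₀² + 2aΔx → Δx = (0² − 34.0²)/(2·-9.81) = 58.9 m
Maximum height = 33 + 58.9 = 91.9 m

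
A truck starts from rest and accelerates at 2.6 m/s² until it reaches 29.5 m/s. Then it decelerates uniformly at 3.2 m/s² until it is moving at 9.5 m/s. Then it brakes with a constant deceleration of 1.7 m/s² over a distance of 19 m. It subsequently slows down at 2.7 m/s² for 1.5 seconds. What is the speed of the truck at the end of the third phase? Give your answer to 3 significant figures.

5.06 m/s

Phase 1 (accelerating): v₀ = 0 m/s, a = 2.6 m/s².
v = v₀ + at → t = (29.5 − 0) / 2.6 = 11.3 s
v² = v₀² + 2aΔx → Δx = (29.5² − 0²)/(2·2.6) = 167 m

Phase 2 (decelerating): v₀ = 29.5 m/s, a = -3.2 m/s².
v = v₀ + at → t = (9.5 − 29.5) / -3.2 = 6.25 s
v² = v₀² + 2aΔx → Δx = (9.5² − 29.5²)/(2·-3.2) = 122 m

Phase 3 (decelerating): v₀ = 9.50 m/s, a = -1.7 m/s².
v² = v₀² + 2aΔx = 9.50² + 2·-1.7·19 = 25.7 → v = 5.06 m/s
t = (v − v₀)/a = (5.06 − 9.50)/-1.7 = 2.61 s
Speed at end of phase 3 = 5.06 m/s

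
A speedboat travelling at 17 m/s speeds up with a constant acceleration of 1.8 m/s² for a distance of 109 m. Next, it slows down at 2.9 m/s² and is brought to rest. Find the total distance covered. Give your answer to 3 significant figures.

Phase 1 (accelerating): v₀ = 17.0 m/s, a = 1.8 m/s².
v² = v₀² + 2aΔx = 17.0² + 2·1.8·109 = 681 → v = 26.1 m/s
t = (v − v₀)/a = (26.1 − 17.0)/1.8 = 5.06 s

Phase 2 (decelerating): v₀ = 26.1 m/s, a = -2.9 m/s².
v = v₀ + at → t = (0 − 26.1) / -2.9 = 9.00 s
v² = v₀² + 2aΔx → Δx = (0² − 26.1²)/(2·-2.9) = 117 m
Total distance = 109 + 117 = 226 m

226 m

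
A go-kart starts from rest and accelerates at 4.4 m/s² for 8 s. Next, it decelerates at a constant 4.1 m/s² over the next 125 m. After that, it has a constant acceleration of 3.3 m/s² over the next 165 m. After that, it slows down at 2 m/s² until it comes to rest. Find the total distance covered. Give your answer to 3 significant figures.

757 m

Phase 1 (accelerating): v₀ = 0 m/s, a = 4.4 m/s².
v = v₀ + at = 0 + (4.4)(8) = 35.2 m/s
Δx = v₀t + ½at² = 0·8 + 0.5·4.4·8² = 141 m

Phase 2 (decelerating): v₀ = 35.2 m/s, a = -4.1 m/s².
v² = v₀² + 2aΔx = 35.2² + 2·-4.1·125 = 214 → v = 14.6 m/s
t = (v − v₀)/a = (14.6 − 35.2)/-4.1 = 5.02 s

Phase 3 (accelerating): v₀ = 14.6 m/s, a = 3.3 m/s².
v² = v₀² + 2aΔx = 14.6² + 2·3.3·165 = 1300 → v = 36.1 m/s
t = (v − v₀)/a = (36.1 − 14.6)/3.3 = 6.51 s

Phase 4 (decelerating): v₀ = 36.1 m/s, a = -2 m/s².
v = v₀ + at → t = (0 − 36.1) / -2 = 18.0 s
v² = v₀² + 2aΔx → Δx = (0² − 36.1²)/(2·-2) = 326 m
Total distance = 141 + 125 + 165 + 326 = 757 m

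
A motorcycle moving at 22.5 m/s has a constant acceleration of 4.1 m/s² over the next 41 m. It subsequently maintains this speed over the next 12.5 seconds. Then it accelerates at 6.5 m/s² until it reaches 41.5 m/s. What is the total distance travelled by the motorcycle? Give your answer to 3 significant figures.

Phase 1 (accelerating): v₀ = 22.5 m/s, a = 4.1 m/s².
v² = v₀² + 2aΔx = 22.5² + 2·4.1·41 = 842 → v = 29.0 m/s
t = (v − v₀)/a = (29.0 − 22.5)/4.1 = 1.59 s

Phase 2 (constant speed): v₀ = 29.0 m/s, a = 0 m/s².
v = v₀ + at = 29.0 + (0)(12.5) = 29.0 m/s
Δx = v₀t + ½at² = 29.0·12.5 + 0.5·0·12.5² = 363 m

Phase 3 (accelerating): v₀ = 29.0 m/s, a = 6.5 m/s².
v = v₀ + at → t = (41.5 − 29.0) / 6.5 = 1.92 s
v² = v₀² + 2aΔx → Δx = (41.5² − 29.0²)/(2·6.5) = 67.7 m
Total distance = 41.0 + 363 + 67.7 = 471 m

471 m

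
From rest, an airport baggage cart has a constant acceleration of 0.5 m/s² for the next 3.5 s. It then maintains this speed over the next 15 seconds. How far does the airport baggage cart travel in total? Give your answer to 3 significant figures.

Phase 1 (accelerating): v₀ = 0 m/s, a = 0.5 m/s².
v = v₀ + at = 0 + (0.5)(3.5) = 1.75 m/s
Δx = v₀t + ½at² = 0·3.5 + 0.5·0.5·3.5² = 3.06 m

Phase 2 (constant speed): v₀ = 1.75 m/s, a = 0 m/s².
v = v₀ + at = 1.75 + (0)(15) = 1.75 m/s
Δx = v₀t + ½at² = 1.75·15 + 0.5·0·15² = 26.2 m
Total distance = 3.06 + 26.2 = 29.3 m

29.3 m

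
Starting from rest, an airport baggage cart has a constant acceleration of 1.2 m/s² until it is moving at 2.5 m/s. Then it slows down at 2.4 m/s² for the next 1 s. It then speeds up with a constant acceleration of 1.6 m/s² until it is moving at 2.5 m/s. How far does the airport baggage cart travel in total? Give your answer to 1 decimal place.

5.9 m

Phase 1 (accelerating): v₀ = 0 m/s, a = 1.2 m/s².
v = v₀ + at → t = (2.5 − 0) / 1.2 = 2.08 s
v² = v₀² + 2aΔx → Δx = (2.5² − 0²)/(2·1.2) = 2.60 m

Phase 2 (decelerating): v₀ = 2.50 m/s, a = -2.4 m/s².
v = v₀ + at = 2.50 + (-2.4)(1) = 0.100 m/s
Δx = v₀t + ½at² = 2.50·1 + 0.5·-2.4·1² = 1.30 m

Phase 3 (accelerating): v₀ = 0.100 m/s, a = 1.6 m/s².
v = v₀ + at → t = (2.5 − 0.100) / 1.6 = 1.50 s
v² = v₀² + 2aΔx → Δx = (2.5² − 0.100²)/(2·1.6) = 1.95 m
Total distance = 2.60 + 1.30 + 1.95 = 5.85 m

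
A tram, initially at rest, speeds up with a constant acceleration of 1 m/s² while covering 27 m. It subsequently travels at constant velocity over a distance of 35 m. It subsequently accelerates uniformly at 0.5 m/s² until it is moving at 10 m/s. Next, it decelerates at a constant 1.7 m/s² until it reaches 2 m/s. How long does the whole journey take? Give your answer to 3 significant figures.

Phase 1 (accelerating): v₀ = 0 m/s, a = 1 m/s².
v² = v₀² + 2aΔx = 0² + 2·1·27 = 54.0 → v = 7.35 m/s
t = (v − v₀)/a = (7.35 − 0)/1 = 7.35 s

Phase 2 (constant speed): v₀ = 7.35 m/s, a = 0 m/s².
Constant speed: t = d/v = 35/7.35 = 4.76 s

Phase 3 (accelerating): v₀ = 7.35 m/s, a = 0.5 m/s².
v = v₀ + at → t = (10 − 7.35) / 0.5 = 5.30 s
v² = v₀² + 2aΔx → Δx = (10² − 7.35²)/(2·0.5) = 46.0 m

Phase 4 (decelerating): v₀ = 10.0 m/s, a = -1.7 m/s².
v = v₀ + at → t = (2 − 10.0) / -1.7 = 4.71 s
v² = v₀² + 2aΔx → Δx = (2² − 10.0²)/(2·-1.7) = 28.2 m
Total time = 7.35 + 4.76 + 5.30 + 4.71 = 22.1 s

22.1 s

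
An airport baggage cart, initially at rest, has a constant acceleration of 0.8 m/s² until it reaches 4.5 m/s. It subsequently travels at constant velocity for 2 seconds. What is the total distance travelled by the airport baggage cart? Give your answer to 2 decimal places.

21.66 m

Phase 1 (accelerating): v₀ = 0 m/s, a = 0.8 m/s².
v = v₀ + at → t = (4.5 − 0) / 0.8 = 5.62 s
v² = v₀² + 2aΔx → Δx = (4.5² − 0²)/(2·0.8) = 12.7 m

Phase 2 (constant speed): v₀ = 4.50 m/s, a = 0 m/s².
v = v₀ + at = 4.50 + (0)(2) = 4.50 m/s
Δx = v₀t + ½at² = 4.50·2 + 0.5·0·2² = 9.00 m
Total distance = 12.7 + 9.00 = 21.7 m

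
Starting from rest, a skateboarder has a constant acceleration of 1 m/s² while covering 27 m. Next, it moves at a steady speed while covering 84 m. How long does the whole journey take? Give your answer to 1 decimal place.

Phase 1 (accelerating): v₀ = 0 m/s, a = 1 m/s².
v² = v₀² + 2aΔx = 0² + 2·1·27 = 54.0 → v = 7.35 m/s
t = (v − v₀)/a = (7.35 − 0)/1 = 7.35 s

Phase 2 (constant speed): v₀ = 7.35 m/s, a = 0 m/s².
Constant speed: t = d/v = 84/7.35 = 11.4 s
Total time = 7.35 + 11.4 = 18.8 s

18.8 s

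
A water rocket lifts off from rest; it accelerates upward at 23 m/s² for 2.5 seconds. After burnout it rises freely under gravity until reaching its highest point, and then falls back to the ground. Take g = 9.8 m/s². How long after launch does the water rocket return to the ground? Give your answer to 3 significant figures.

15.4 s

Phase 1 (powered ascent): v₀ = 0 m/s, a = 23 m/s².
v = v₀ + at = 0 + (23)(2.5) = 57.5 m/s
Δx = v₀t + ½at² = 0·2.5 + 0.5·23·2.5² = 71.9 m

Phase 2 (coasting upward): v₀ = 57.5 m/s, a = -9.8 m/s².
v = v₀ + at → t = (0 − 57.5) / -9.8 = 5.87 s
v² = v₀² + 2aΔx → Δx = (0² − 57.5²)/(2·-9.8) = 169 m

Phase 3 (free fall): v₀ = 0 m/s, a = -9.8 m/s².
Falls 241 m from rest: t = √(2·241/9.8) = 7.01 s; v = g·t = 68.7 m/s.
Total time = 2.50 + 5.87 + 7.01 = 15.4 s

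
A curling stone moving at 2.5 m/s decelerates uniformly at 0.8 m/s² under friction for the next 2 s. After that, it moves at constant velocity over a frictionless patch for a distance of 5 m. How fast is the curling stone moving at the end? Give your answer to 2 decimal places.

Phase 1 (decelerating): v₀ = 2.50 m/s, a = -0.8 m/s².
v = v₀ + at = 2.50 + (-0.8)(2) = 0.900 m/s
Δx = v₀t + ½at² = 2.50·2 + 0.5·-0.8·2² = 3.40 m

Phase 2 (constant speed): v₀ = 0.900 m/s, a = 0 m/s².
Constant speed: t = d/v = 5/0.900 = 5.56 s
Final speed = 0.900 m/s

0.90 m/s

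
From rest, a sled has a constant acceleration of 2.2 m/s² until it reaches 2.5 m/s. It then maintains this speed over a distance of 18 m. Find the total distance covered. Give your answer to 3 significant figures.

19.4 m

Phase 1 (accelerating): v₀ = 0 m/s, a = 2.2 m/s².
v = v₀ + at → t = (2.5 − 0) / 2.2 = 1.14 s
v² = v₀² + 2aΔx → Δx = (2.5² − 0²)/(2·2.2) = 1.42 m

Phase 2 (constant speed): v₀ = 2.50 m/s, a = 0 m/s².
Constant speed: t = d/v = 18/2.50 = 7.20 s
Total distance = 1.42 + 18.0 = 19.4 m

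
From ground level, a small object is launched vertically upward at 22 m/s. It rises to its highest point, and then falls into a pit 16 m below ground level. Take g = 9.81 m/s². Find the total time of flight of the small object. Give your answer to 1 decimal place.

Phase 1 (rising): v₀ = 22.0 m/s, a = -9.81 m/s².
v = v₀ + at → t = (0 − 22.0) / -9.81 = 2.24 s
v² = v₀² + 2aΔx → Δx = (0² − 22.0²)/(2·-9.81) = 24.7 m

Phase 2 (falling): v₀ = 0 m/s, a = -9.81 m/s².
Falls 40.7 m from rest: t = √(2·40.7/9.81) = 2.88 s; v = g·t = 28.2 m/s.
Total time = 2.24 + 2.88 = 5.12 s

5.1 s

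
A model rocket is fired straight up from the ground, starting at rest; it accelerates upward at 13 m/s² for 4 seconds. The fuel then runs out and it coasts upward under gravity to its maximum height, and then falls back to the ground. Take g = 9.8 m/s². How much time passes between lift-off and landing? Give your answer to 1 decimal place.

16.3 s

Phase 1 (powered ascent): v₀ = 0 m/s, a = 13 m/s².
v = v₀ + at = 0 + (13)(4) = 52.0 m/s
Δx = v₀t + ½at² = 0·4 + 0.5·13·4² = 104 m

Phase 2 (coasting upward): v₀ = 52.0 m/s, a = -9.8 m/s².
v = v₀ + at → t = (0 − 52.0) / -9.8 = 5.31 s
v² = v₀² + 2aΔx → Δx = (0² − 52.0²)/(2·-9.8) = 138 m

Phase 3 (free fall): v₀ = 0 m/s, a = -9.8 m/s².
Falls 242 m from rest: t = √(2·242/9.8) = 7.03 s; v = g·t = 68.9 m/s.
Total time = 4.00 + 5.31 + 7.03 = 16.3 s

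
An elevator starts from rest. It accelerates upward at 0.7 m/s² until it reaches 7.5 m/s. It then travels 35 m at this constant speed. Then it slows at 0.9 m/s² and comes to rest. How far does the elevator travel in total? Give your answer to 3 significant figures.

106 m

Phase 1 (accelerating): v₀ = 0 m/s, a = 0.7 m/s².
v = v₀ + at → t = (7.5 − 0) / 0.7 = 10.7 s
v² = v₀² + 2aΔx → Δx = (7.5² − 0²)/(2·0.7) = 40.2 m

Phase 2 (constant speed): v₀ = 7.50 m/s, a = 0 m/s².
Constant speed: t = d/v = 35/7.50 = 4.67 s

Phase 3 (decelerating): v₀ = 7.50 m/s, a = -0.9 m/s².
v = v₀ + at → t = (0 − 7.50) / -0.9 = 8.33 s
v² = v₀² + 2aΔx → Δx = (0² − 7.50²)/(2·-0.9) = 31.2 m
Total distance = 40.2 + 35.0 + 31.2 = 106 m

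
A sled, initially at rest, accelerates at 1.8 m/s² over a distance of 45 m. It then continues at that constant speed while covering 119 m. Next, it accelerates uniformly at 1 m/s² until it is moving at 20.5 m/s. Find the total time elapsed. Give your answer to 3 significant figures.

Phase 1 (accelerating): v₀ = 0 m/s, a = 1.8 m/s².
v² = v₀² + 2aΔx = 0² + 2·1.8·45 = 162 → v = 12.7 m/s
t = (v − v₀)/a = (12.7 − 0)/1.8 = 7.07 s

Phase 2 (constant speed): v₀ = 12.7 m/s, a = 0 m/s².
Constant speed: t = d/v = 119/12.7 = 9.35 s

Phase 3 (accelerating): v₀ = 12.7 m/s, a = 1 m/s².
v = v₀ + at → t = (20.5 − 12.7) / 1 = 7.77 s
v² = v₀² + 2aΔx → Δx = (20.5² − 12.7²)/(2·1) = 129 m
Total time = 7.07 + 9.35 + 7.77 = 24.2 s

24.2 s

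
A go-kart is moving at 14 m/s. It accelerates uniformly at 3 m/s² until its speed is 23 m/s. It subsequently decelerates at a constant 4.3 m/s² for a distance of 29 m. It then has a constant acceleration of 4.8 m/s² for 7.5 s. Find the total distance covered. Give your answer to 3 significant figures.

Phase 1 (accelerating): v₀ = 14.0 m/s, a = 3 m/s².
v = v₀ + at → t = (23 − 14.0) / 3 = 3.00 s
v² = v₀² + 2aΔx → Δx = (23² − 14.0²)/(2·3) = 55.5 m

Phase 2 (decelerating): v₀ = 23.0 m/s, a = -4.3 m/s².
v² = v₀² + 2aΔx = 23.0² + 2·-4.3·29 = 280 → v = 16.7 m/s
t = (v − v₀)/a = (16.7 − 23.0)/-4.3 = 1.46 s

Phase 3 (accelerating): v₀ = 16.7 m/s, a = 4.8 m/s².
v = v₀ + at = 16.7 + (4.8)(7.5) = 52.7 m/s
Δx = v₀t + ½at² = 16.7·7.5 + 0.5·4.8·7.5² = 260 m
Total distance = 55.5 + 29.0 + 260 = 345 m

345 m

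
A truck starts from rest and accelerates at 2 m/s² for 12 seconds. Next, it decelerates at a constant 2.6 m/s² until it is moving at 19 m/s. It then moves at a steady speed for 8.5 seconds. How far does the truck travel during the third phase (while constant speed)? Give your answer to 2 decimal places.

161.50 m

Phase 1 (accelerating): v₀ = 0 m/s, a = 2 m/s².
v = v₀ + at = 0 + (2)(12) = 24.0 m/s
Δx = v₀t + ½at² = 0·12 + 0.5·2·12² = 144 m

Phase 2 (decelerating): v₀ = 24.0 m/s, a = -2.6 m/s².
v = v₀ + at → t = (19 − 24.0) / -2.6 = 1.92 s
v² = v₀² + 2aΔx → Δx = (19² − 24.0²)/(2·-2.6) = 41.3 m

Phase 3 (constant speed): v₀ = 19.0 m/s, a = 0 m/s².
v = v₀ + at = 19.0 + (0)(8.5) = 19.0 m/s
Δx = v₀t + ½at² = 19.0·8.5 + 0.5·0·8.5² = 162 m
Distance in phase 3 = 162 m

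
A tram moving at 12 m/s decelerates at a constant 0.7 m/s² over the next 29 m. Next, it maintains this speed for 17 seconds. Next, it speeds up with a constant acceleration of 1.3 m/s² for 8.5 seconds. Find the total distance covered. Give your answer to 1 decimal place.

Phase 1 (decelerating): v₀ = 12.0 m/s, a = -0.7 m/s².
v² = v₀² + 2aΔx = 12.0² + 2·-0.7·29 = 103 → v = 10.2 m/s
t = (v − v₀)/a = (10.2 − 12.0)/-0.7 = 2.62 s

Phase 2 (constant speed): v₀ = 10.2 m/s, a = 0 m/s².
v = v₀ + at = 10.2 + (0)(17) = 10.2 m/s
Δx = v₀t + ½at² = 10.2·17 + 0.5·0·17² = 173 m

Phase 3 (accelerating): v₀ = 10.2 m/s, a = 1.3 m/s².
v = v₀ + at = 10.2 + (1.3)(8.5) = 21.2 m/s
Δx = v₀t + ½at² = 10.2·8.5 + 0.5·1.3·8.5² = 133 m
Total distance = 29.0 + 173 + 133 = 335 m

335.3 m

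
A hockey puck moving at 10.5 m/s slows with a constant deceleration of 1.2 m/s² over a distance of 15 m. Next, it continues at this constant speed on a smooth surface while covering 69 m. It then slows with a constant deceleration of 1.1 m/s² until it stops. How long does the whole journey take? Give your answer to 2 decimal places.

Phase 1 (decelerating): v₀ = 10.5 m/s, a = -1.2 m/s².
v² = v₀² + 2aΔx = 10.5² + 2·-1.2·15 = 74.2 → v = 8.62 m/s
t = (v − v₀)/a = (8.62 − 10.5)/-1.2 = 1.57 s

Phase 2 (constant speed): v₀ = 8.62 m/s, a = 0 m/s².
Constant speed: t = d/v = 69/8.62 = 8.01 s

Phase 3 (decelerating): v₀ = 8.62 m/s, a = -1.1 m/s².
v = v₀ + at → t = (0 − 8.62) / -1.1 = 7.83 s
v² = v₀² + 2aΔx → Δx = (0² − 8.62²)/(2·-1.1) = 33.8 m
Total time = 1.57 + 8.01 + 7.83 = 17.4 s

17.41 s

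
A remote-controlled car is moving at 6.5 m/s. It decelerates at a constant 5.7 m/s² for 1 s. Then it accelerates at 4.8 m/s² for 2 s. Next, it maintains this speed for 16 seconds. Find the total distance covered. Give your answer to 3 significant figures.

181 m

Phase 1 (decelerating): v₀ = 6.50 m/s, a = -5.7 m/s².
v = v₀ + at = 6.50 + (-5.7)(1) = 0.800 m/s
Δx = v₀t + ½at² = 6.50·1 + 0.5·-5.7·1² = 3.65 m

Phase 2 (accelerating): v₀ = 0.800 m/s, a = 4.8 m/s².
v = v₀ + at = 0.800 + (4.8)(2) = 10.4 m/s
Δx = v₀t + ½at² = 0.800·2 + 0.5·4.8·2² = 11.2 m

Phase 3 (constant speed): v₀ = 10.4 m/s, a = 0 m/s².
v = v₀ + at = 10.4 + (0)(16) = 10.4 m/s
Δx = v₀t + ½at² = 10.4·16 + 0.5·0·16² = 166 m
Total distance = 3.65 + 11.2 + 166 = 181 m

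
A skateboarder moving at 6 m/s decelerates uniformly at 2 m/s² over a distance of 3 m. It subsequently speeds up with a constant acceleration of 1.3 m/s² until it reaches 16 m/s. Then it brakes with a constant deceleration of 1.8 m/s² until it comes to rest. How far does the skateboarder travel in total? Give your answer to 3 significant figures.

163 m

Phase 1 (decelerating): v₀ = 6.00 m/s, a = -2 m/s².
v² = v₀² + 2aΔx = 6.00² + 2·-2·3 = 24.0 → v = 4.90 m/s
t = (v − v₀)/a = (4.90 − 6.00)/-2 = 0.551 s

Phase 2 (accelerating): v₀ = 4.90 m/s, a = 1.3 m/s².
v = v₀ + at → t = (16 − 4.90) / 1.3 = 8.54 s
v² = v₀² + 2aΔx → Δx = (16² − 4.90²)/(2·1.3) = 89.2 m

Phase 3 (decelerating): v₀ = 16.0 m/s, a = -1.8 m/s².
v = v₀ + at → t = (0 − 16.0) / -1.8 = 8.89 s
v² = v₀² + 2aΔx → Δx = (0² − 16.0²)/(2·-1.8) = 71.1 m
Total distance = 3.00 + 89.2 + 71.1 = 163 m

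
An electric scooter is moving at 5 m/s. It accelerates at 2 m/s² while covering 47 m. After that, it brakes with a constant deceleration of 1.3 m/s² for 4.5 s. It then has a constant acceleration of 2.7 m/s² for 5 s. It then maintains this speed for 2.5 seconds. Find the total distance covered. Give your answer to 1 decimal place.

232.6 m

Phase 1 (accelerating): v₀ = 5.00 m/s, a = 2 m/s².
v² = v₀² + 2aΔx = 5.00² + 2·2·47 = 213 → v = 14.6 m/s
t = (v − v₀)/a = (14.6 − 5.00)/2 = 4.80 s

Phase 2 (decelerating): v₀ = 14.6 m/s, a = -1.3 m/s².
v = v₀ + at = 14.6 + (-1.3)(4.5) = 8.74 m/s
Δx = v₀t + ½at² = 14.6·4.5 + 0.5·-1.3·4.5² = 52.5 m

Phase 3 (accelerating): v₀ = 8.74 m/s, a = 2.7 m/s².
v = v₀ + at = 8.74 + (2.7)(5) = 22.2 m/s
Δx = v₀t + ½at² = 8.74·5 + 0.5·2.7·5² = 77.5 m

Phase 4 (constant speed): v₀ = 22.2 m/s, a = 0 m/s².
v = v₀ + at = 22.2 + (0)(2.5) = 22.2 m/s
Δx = v₀t + ½at² = 22.2·2.5 + 0.5·0·2.5² = 55.6 m
Total distance = 47.0 + 52.5 + 77.5 + 55.6 = 233 m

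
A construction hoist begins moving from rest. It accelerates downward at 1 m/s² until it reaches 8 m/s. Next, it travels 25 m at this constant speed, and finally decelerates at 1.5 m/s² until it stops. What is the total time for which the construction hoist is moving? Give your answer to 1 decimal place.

Phase 1 (accelerating): v₀ = 0 m/s, a = 1 m/s².
v = v₀ + at → t = (8 − 0) / 1 = 8.00 s
v² = v₀² + 2aΔx → Δx = (8² − 0²)/(2·1) = 32.0 m

Phase 2 (constant speed): v₀ = 8.00 m/s, a = 0 m/s².
Constant speed: t = d/v = 25/8.00 = 3.12 s

Phase 3 (decelerating): v₀ = 8.00 m/s, a = -1.5 m/s².
v = v₀ + at → t = (0 − 8.00) / -1.5 = 5.33 s
v² = v₀² + 2aΔx → Δx = (0² − 8.00²)/(2·-1.5) = 21.3 m
Total time = 8.00 + 3.12 + 5.33 = 16.5 s

16.5 s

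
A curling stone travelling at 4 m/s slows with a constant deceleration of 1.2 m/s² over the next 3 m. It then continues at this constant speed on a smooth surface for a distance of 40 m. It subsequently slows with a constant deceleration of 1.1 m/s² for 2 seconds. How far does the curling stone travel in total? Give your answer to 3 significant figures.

46.7 m

Phase 1 (decelerating): v₀ = 4.00 m/s, a = -1.2 m/s².
v² = v₀² + 2aΔx = 4.00² + 2·-1.2·3 = 8.80 → v = 2.97 m/s
t = (v − v₀)/a = (2.97 − 4.00)/-1.2 = 0.861 s

Phase 2 (constant speed): v₀ = 2.97 m/s, a = 0 m/s².
Constant speed: t = d/v = 40/2.97 = 13.5 s

Phase 3 (decelerating): v₀ = 2.97 m/s, a = -1.1 m/s².
v = v₀ + at = 2.97 + (-1.1)(2) = 0.766 m/s
Δx = v₀t + ½at² = 2.97·2 + 0.5·-1.1·2² = 3.73 m
Total distance = 3.00 + 40.0 + 3.73 = 46.7 m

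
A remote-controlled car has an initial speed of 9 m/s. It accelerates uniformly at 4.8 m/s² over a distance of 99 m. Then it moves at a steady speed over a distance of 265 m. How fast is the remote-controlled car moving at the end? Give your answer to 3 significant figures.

Phase 1 (accelerating): v₀ = 9.00 m/s, a = 4.8 m/s².
v² = v₀² + 2aΔx = 9.00² + 2·4.8·99 = 1030 → v = 32.1 m/s
t = (v − v₀)/a = (32.1 − 9.00)/4.8 = 4.82 s

Phase 2 (constant speed): v₀ = 32.1 m/s, a = 0 m/s².
Constant speed: t = d/v = 265/32.1 = 8.25 s
Final speed = 32.1 m/s

32.1 m/s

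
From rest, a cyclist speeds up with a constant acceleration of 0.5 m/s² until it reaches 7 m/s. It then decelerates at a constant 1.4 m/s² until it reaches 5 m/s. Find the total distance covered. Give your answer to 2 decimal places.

57.57 m

Phase 1 (accelerating): v₀ = 0 m/s, a = 0.5 m/s².
v = v₀ + at → t = (7 − 0) / 0.5 = 14.0 s
v² = v₀² + 2aΔx → Δx = (7² − 0²)/(2·0.5) = 49.0 m

Phase 2 (decelerating): v₀ = 7.00 m/s, a = -1.4 m/s².
v = v₀ + at → t = (5 − 7.00) / -1.4 = 1.43 s
v² = v₀² + 2aΔx → Δx = (5² − 7.00²)/(2·-1.4) = 8.57 m
Total distance = 49.0 + 8.57 = 57.6 m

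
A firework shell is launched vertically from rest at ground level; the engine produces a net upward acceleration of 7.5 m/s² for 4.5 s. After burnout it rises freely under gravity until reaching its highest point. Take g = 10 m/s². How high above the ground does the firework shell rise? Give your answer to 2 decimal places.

132.89 m

Phase 1 (powered ascent): v₀ = 0 m/s, a = 7.5 m/s².
v = v₀ + at = 0 + (7.5)(4.5) = 33.8 m/s
Δx = v₀t + ½at² = 0·4.5 + 0.5·7.5·4.5² = 75.9 m

Phase 2 (coasting upward): v₀ = 33.8 m/s, a = -10 m/s².
v = v₀ + at → t = (0 − 33.8) / -10 = 3.38 s
v² = v₀² + 2aΔx → Δx = (0² − 33.8²)/(2·-10) = 57.0 m
Maximum height = 75.9 + 57.0 = 133 m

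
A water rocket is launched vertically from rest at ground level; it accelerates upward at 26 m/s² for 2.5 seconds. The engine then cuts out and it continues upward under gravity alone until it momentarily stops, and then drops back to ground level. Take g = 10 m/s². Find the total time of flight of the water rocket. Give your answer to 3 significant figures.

16.6 s

Phase 1 (powered ascent): v₀ = 0 m/s, a = 26 m/s².
v = v₀ + at = 0 + (26)(2.5) = 65.0 m/s
Δx = v₀t + ½at² = 0·2.5 + 0.5·26·2.5² = 81.2 m

Phase 2 (coasting upward): v₀ = 65.0 m/s, a = -10 m/s².
v = v₀ + at → t = (0 − 65.0) / -10 = 6.50 s
v² = v₀² + 2aΔx → Δx = (0² − 65.0²)/(2·-10) = 211 m

Phase 3 (free fall): v₀ = 0 m/s, a = -10 m/s².
Falls 292 m from rest: t = √(2·292/10) = 7.65 s; v = g·t = 76.5 m/s.
Total time = 2.50 + 6.50 + 7.65 = 16.6 s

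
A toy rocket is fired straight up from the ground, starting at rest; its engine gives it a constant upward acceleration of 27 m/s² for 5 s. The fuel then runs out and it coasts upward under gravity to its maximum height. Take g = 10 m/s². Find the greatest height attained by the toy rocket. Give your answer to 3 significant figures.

1250 m

Phase 1 (powered ascent): v₀ = 0 m/s, a = 27 m/s².
v = v₀ + at = 0 + (27)(5) = 135 m/s
Δx = v₀t + ½at² = 0·5 + 0.5·27·5² = 338 m

Phase 2 (coasting upward): v₀ = 135 m/s, a = -10 m/s².
v = v₀ + at → t = (0 − 135) / -10 = 13.5 s
v² = v₀² + 2aΔx → Δx = (0² − 135²)/(2·-10) = 911 m
Maximum height = 338 + 911 = 1250 m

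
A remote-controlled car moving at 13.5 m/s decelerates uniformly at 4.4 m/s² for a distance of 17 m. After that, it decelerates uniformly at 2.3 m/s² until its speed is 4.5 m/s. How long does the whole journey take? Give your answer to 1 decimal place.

Phase 1 (decelerating): v₀ = 13.5 m/s, a = -4.4 m/s².
v² = v₀² + 2aΔx = 13.5² + 2·-4.4·17 = 32.6 → v = 5.71 m/s
t = (v − v₀)/a = (5.71 − 13.5)/-4.4 = 1.77 s

Phase 2 (decelerating): v₀ = 5.71 m/s, a = -2.3 m/s².
v = v₀ + at → t = (4.5 − 5.71) / -2.3 = 0.528 s
v² = v₀² + 2aΔx → Δx = (4.5² − 5.71²)/(2·-2.3) = 2.70 m
Total time = 1.77 + 0.528 = 2.30 s

2.3 s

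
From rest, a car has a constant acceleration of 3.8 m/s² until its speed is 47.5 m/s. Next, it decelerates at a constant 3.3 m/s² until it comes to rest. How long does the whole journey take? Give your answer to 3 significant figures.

26.9 s

Phase 1 (accelerating): v₀ = 0 m/s, a = 3.8 m/s².
v = v₀ + at → t = (47.5 − 0) / 3.8 = 12.5 s
v² = v₀² + 2aΔx → Δx = (47.5² − 0²)/(2·3.8) = 297 m

Phase 2 (decelerating): v₀ = 47.5 m/s, a = -3.3 m/s².
v = v₀ + at → t = (0 − 47.5) / -3.3 = 14.4 s
v² = v₀² + 2aΔx → Δx = (0² − 47.5²)/(2·-3.3) = 342 m
Total time = 12.5 + 14.4 = 26.9 s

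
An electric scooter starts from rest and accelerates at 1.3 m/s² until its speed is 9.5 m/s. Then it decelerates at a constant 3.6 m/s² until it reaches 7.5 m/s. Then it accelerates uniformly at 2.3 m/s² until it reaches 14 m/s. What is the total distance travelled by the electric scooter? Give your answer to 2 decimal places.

69.81 m

Phase 1 (accelerating): v₀ = 0 m/s, a = 1.3 m/s².
v = v₀ + at → t = (9.5 − 0) / 1.3 = 7.31 s
v² = v₀² + 2aΔx → Δx = (9.5² − 0²)/(2·1.3) = 34.7 m

Phase 2 (decelerating): v₀ = 9.50 m/s, a = -3.6 m/s².
v = v₀ + at → t = (7.5 − 9.50) / -3.6 = 0.556 s
v² = v₀² + 2aΔx → Δx = (7.5² − 9.50²)/(2·-3.6) = 4.72 m

Phase 3 (accelerating): v₀ = 7.50 m/s, a = 2.3 m/s².
v = v₀ + at → t = (14 − 7.50) / 2.3 = 2.83 s
v² = v₀² + 2aΔx → Δx = (14² − 7.50²)/(2·2.3) = 30.4 m
Total distance = 34.7 + 4.72 + 30.4 = 69.8 m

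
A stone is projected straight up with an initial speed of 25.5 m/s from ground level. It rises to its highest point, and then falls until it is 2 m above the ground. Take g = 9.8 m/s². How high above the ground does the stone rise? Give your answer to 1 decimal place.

33.2 m

Phase 1 (rising): v₀ = 25.5 m/s, a = -9.8 m/s².
v = v₀ + at → t = (0 − 25.5) / -9.8 = 2.60 s
v² = v₀² + 2aΔx → Δx = (0² − 25.5²)/(2·-9.8) = 33.2 m
Maximum height = 33.2 m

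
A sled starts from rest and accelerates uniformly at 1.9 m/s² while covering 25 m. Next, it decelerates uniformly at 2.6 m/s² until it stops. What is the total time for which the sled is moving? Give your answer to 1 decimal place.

Phase 1 (accelerating): v₀ = 0 m/s, a = 1.9 m/s².
v² = v₀² + 2aΔx = 0² + 2·1.9·25 = 95.0 → v = 9.75 m/s
t = (v − v₀)/a = (9.75 − 0)/1.9 = 5.13 s

Phase 2 (decelerating): v₀ = 9.75 m/s, a = -2.6 m/s².
v = v₀ + at → t = (0 − 9.75) / -2.6 = 3.75 s
v² = v₀² + 2aΔx → Δx = (0² − 9.75²)/(2·-2.6) = 18.3 m
Total time = 5.13 + 3.75 = 8.88 s

8.9 s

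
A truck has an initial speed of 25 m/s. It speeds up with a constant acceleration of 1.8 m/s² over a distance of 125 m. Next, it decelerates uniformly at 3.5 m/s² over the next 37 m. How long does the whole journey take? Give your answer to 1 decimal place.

5.5 s

Phase 1 (accelerating): v₀ = 25.0 m/s, a = 1.8 m/s².
v² = v₀² + 2aΔx = 25.0² + 2·1.8·125 = 1080 → v = 32.8 m/s
t = (v − v₀)/a = (32.8 − 25.0)/1.8 = 4.33 s

Phase 2 (decelerating): v₀ = 32.8 m/s, a = -3.5 m/s².
v² = v₀² + 2aΔx = 32.8² + 2·-3.5·37 = 816 → v = 28.6 m/s
t = (v − v₀)/a = (28.6 − 32.8)/-3.5 = 1.21 s
Total time = 4.33 + 1.21 = 5.53 s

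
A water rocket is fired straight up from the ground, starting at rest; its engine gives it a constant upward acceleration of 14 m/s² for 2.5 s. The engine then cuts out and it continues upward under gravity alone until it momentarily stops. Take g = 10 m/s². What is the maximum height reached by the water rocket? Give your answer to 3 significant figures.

Phase 1 (powered ascent): v₀ = 0 m/s, a = 14 m/s².
v = v₀ + at = 0 + (14)(2.5) = 35.0 m/s
Δx = v₀t + ½at² = 0·2.5 + 0.5·14·2.5² = 43.8 m

Phase 2 (coasting upward): v₀ = 35.0 m/s, a = -10 m/s².
v = v₀ + at → t = (0 − 35.0) / -10 = 3.50 s
v² = v₀² + 2aΔx → Δx = (0² − 35.0²)/(2·-10) = 61.2 m
Maximum height = 43.8 + 61.2 = 105 m

105 m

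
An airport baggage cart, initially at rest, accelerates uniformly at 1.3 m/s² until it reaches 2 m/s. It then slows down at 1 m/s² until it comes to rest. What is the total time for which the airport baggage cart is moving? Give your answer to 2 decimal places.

3.54 s

Phase 1 (accelerating): v₀ = 0 m/s, a = 1.3 m/s².
v = v₀ + at → t = (2 − 0) / 1.3 = 1.54 s
v² = v₀² + 2aΔx → Δx = (2² − 0²)/(2·1.3) = 1.54 m

Phase 2 (decelerating): v₀ = 2.00 m/s, a = -1 m/s².
v = v₀ + at → t = (0 − 2.00) / -1 = 2.00 s
v² = v₀² + 2aΔx → Δx = (0² − 2.00²)/(2·-1) = 2.00 m
Total time = 1.54 + 2.00 = 3.54 s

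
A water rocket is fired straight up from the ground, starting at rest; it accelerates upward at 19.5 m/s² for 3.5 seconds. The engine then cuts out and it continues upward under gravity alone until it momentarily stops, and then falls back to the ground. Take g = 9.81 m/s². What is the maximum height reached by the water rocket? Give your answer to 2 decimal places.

356.85 m

Phase 1 (powered ascent): v₀ = 0 m/s, a = 19.5 m/s².
v = v₀ + at = 0 + (19.5)(3.5) = 68.2 m/s
Δx = v₀t + ½at² = 0·3.5 + 0.5·19.5·3.5² = 119 m

Phase 2 (coasting upward): v₀ = 68.2 m/s, a = -9.81 m/s².
v = v₀ + at → t = (0 − 68.2) / -9.81 = 6.96 s
v² = v₀² + 2aΔx → Δx = (0² − 68.2²)/(2·-9.81) = 237 m
Maximum height = 119 + 237 = 357 m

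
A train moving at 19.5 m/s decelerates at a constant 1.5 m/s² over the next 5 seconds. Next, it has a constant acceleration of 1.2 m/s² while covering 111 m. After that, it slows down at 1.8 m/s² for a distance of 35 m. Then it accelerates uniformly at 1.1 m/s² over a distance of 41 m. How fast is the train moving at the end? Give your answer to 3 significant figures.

Phase 1 (decelerating): v₀ = 19.5 m/s, a = -1.5 m/s².
v = v₀ + at = 19.5 + (-1.5)(5) = 12.0 m/s
Δx = v₀t + ½at² = 19.5·5 + 0.5·-1.5·5² = 78.8 m

Phase 2 (accelerating): v₀ = 12.0 m/s, a = 1.2 m/s².
v² = v₀² + 2aΔx = 12.0² + 2·1.2·111 = 410 → v = 20.3 m/s
t = (v − v₀)/a = (20.3 − 12.0)/1.2 = 6.88 s

Phase 3 (decelerating): v₀ = 20.3 m/s, a = -1.8 m/s².
v² = v₀² + 2aΔx = 20.3² + 2·-1.8·35 = 284 → v = 16.9 m/s
t = (v − v₀)/a = (16.9 − 20.3)/-1.8 = 1.89 s

Phase 4 (accelerating): v₀ = 16.9 m/s, a = 1.1 m/s².
v² = v₀² + 2aΔx = 16.9² + 2·1.1·41 = 375 → v = 19.4 m/s
t = (v − v₀)/a = (19.4 − 16.9)/1.1 = 2.26 s
Final speed = 19.4 m/s

19.4 m/s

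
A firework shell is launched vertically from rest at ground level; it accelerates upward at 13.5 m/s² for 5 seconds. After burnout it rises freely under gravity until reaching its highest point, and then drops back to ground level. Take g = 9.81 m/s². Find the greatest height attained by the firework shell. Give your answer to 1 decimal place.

Phase 1 (powered ascent): v₀ = 0 m/s, a = 13.5 m/s².
v = v₀ + at = 0 + (13.5)(5) = 67.5 m/s
Δx = v₀t + ½at² = 0·5 + 0.5·13.5·5² = 169 m

Phase 2 (coasting upward): v₀ = 67.5 m/s, a = -9.81 m/s².
v = v₀ + at → t = (0 − 67.5) / -9.81 = 6.88 s
v² = v₀² + 2aΔx → Δx = (0² − 67.5²)/(2·-9.81) = 232 m
Maximum height = 169 + 232 = 401 m

401.0 m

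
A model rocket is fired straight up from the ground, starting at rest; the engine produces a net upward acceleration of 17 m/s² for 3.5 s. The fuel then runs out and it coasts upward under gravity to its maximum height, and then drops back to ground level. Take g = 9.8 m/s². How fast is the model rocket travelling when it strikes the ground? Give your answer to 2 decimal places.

74.71 m/s

Phase 1 (powered ascent): v₀ = 0 m/s, a = 17 m/s².
v = v₀ + at = 0 + (17)(3.5) = 59.5 m/s
Δx = v₀t + ½at² = 0·3.5 + 0.5·17·3.5² = 104 m

Phase 2 (coasting upward): v₀ = 59.5 m/s, a = -9.8 m/s².
v = v₀ + at → t = (0 − 59.5) / -9.8 = 6.07 s
v² = v₀² + 2aΔx → Δx = (0² − 59.5²)/(2·-9.8) = 181 m

Phase 3 (free fall): v₀ = 0 m/s, a = -9.8 m/s².
Falls 285 m from rest: t = √(2·285/9.8) = 7.62 s; v = g·t = 74.7 m/s.
Impact speed = 74.7 m/s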